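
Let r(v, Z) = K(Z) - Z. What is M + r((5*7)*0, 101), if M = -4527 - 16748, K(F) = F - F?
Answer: -21376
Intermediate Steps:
K(F) = 0
M = -21275
r(v, Z) = -Z (r(v, Z) = 0 - Z = -Z)
M + r((5*7)*0, 101) = -21275 - 1*101 = -21275 - 101 = -21376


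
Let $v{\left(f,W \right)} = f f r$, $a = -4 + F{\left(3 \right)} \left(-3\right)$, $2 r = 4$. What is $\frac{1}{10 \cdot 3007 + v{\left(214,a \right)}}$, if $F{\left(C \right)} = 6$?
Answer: $\frac{1}{121662} \approx 8.2195 \cdot 10^{-6}$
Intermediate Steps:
$r = 2$ ($r = \frac{1}{2} \cdot 4 = 2$)
$a = -22$ ($a = -4 + 6 \left(-3\right) = -4 - 18 = -22$)
$v{\left(f,W \right)} = 2 f^{2}$ ($v{\left(f,W \right)} = f f 2 = f^{2} \cdot 2 = 2 f^{2}$)
$\frac{1}{10 \cdot 3007 + v{\left(214,a \right)}} = \frac{1}{10 \cdot 3007 + 2 \cdot 214^{2}} = \frac{1}{30070 + 2 \cdot 45796} = \frac{1}{30070 + 91592} = \frac{1}{121662}$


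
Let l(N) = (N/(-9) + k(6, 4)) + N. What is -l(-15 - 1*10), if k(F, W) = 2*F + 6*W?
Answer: -124/9 ≈ -13.778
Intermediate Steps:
l(N) = 36 + 8*N/9 (l(N) = (N/(-9) + (2*6 + 6*4)) + N = (N*(-⅑) + (12 + 24)) + N = (-N/9 + 36) + N = (36 - N/9) + N = 36 + 8*N/9)
-l(-15 - 1*10) = -(36 + 8*(-15 - 1*10)/9) = -(36 + 8*(-15 - 10)/9) = -(36 + (8/9)*(-25)) = -(36 - 200/9) = -1*124/9 = -124/9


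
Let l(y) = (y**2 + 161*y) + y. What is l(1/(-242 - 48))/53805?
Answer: -46979/4525000500 ≈ -1.0382e-5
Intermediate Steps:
l(y) = y**2 + 162*y
l(1/(-242 - 48))/53805 = ((162 + 1/(-242 - 48))/(-242 - 48))/53805 = ((162 + 1/(-290))/(-290))*(1/53805) = -(162 - 1/290)/290*(1/53805) = -1/290*46979/290*(1/53805) = -46979/84100*1/53805 = -46979/4525000500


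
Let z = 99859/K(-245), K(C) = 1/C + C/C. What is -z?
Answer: -24465455/244 ≈ -1.0027e+5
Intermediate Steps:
K(C) = 1 + 1/C (K(C) = 1/C + 1 = 1 + 1/C)
z = 24465455/244 (z = 99859/(((1 - 245)/(-245))) = 99859/((-1/245*(-244))) = 99859/(244/245) = 99859*(245/244) = 24465455/244 ≈ 1.0027e+5)
-z = -1*24465455/244 = -24465455/244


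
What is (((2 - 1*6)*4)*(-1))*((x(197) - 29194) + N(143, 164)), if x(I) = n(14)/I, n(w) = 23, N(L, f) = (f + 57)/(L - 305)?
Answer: -7453897016/15957 ≈ -4.6712e+5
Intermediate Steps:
N(L, f) = (57 + f)/(-305 + L)
x(I) = 23/I
(((2 - 1*6)*4)*(-1))*((x(197) - 29194) + N(143, 164)) = (((2 - 1*6)*4)*(-1))*((23/197 - 29194) + (57 + 164)/(-305 + 143)) = (((2 - 6)*4)*(-1))*((23*(1/197) - 29194) + 221/(-162)) = (-4*4*(-1))*((23/197 - 29194) - 1/162*221) = (-16*(-1))*(-5751195/197 - 221/162) = 16*(-931737127/31914) = -7453897016/15957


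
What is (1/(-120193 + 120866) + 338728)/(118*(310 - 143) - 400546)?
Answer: -45592789/51261064 ≈ -0.88942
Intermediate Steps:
(1/(-120193 + 120866) + 338728)/(118*(310 - 143) - 400546) = (1/673 + 338728)/(118*167 - 400546) = (1/673 + 338728)/(19706 - 400546) = (227963945/673)/(-380840) = (227963945/673)*(-1/380840) = -45592789/51261064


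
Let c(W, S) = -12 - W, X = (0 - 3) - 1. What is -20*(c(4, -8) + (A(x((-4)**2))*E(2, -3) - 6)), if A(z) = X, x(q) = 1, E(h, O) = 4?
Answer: 760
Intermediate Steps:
X = -4 (X = -3 - 1 = -4)
A(z) = -4
-20*(c(4, -8) + (A(x((-4)**2))*E(2, -3) - 6)) = -20*((-12 - 1*4) + (-4*4 - 6)) = -20*((-12 - 4) + (-16 - 6)) = -20*(-16 - 22) = -20*(-38) = 760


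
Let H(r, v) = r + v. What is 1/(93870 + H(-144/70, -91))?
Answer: 35/3282193 ≈ 1.0664e-5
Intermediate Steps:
1/(93870 + H(-144/70, -91)) = 1/(93870 + (-144/70 - 91)) = 1/(93870 + (-144*1/70 - 91)) = 1/(93870 + (-72/35 - 91)) = 1/(93870 - 3257/35) = 1/(3282193/35) = 35/3282193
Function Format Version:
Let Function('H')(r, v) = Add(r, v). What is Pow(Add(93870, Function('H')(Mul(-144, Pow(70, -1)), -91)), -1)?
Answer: Rational(35, 3282193) ≈ 1.0664e-5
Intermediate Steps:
Pow(Add(93870, Function('H')(Mul(-144, Pow(70, -1)), -91)), -1) = Pow(Add(93870, Add(Mul(-144, Pow(70, -1)), -91)), -1) = Pow(Add(93870, Add(Mul(-144, Rational(1, 70)), -91)), -1) = Pow(Add(93870, Add(Rational(-72, 35), -91)), -1) = Pow(Add(93870, Rational(-3257, 35)), -1) = Pow(Rational(3282193, 35), -1) = Rational(35, 3282193)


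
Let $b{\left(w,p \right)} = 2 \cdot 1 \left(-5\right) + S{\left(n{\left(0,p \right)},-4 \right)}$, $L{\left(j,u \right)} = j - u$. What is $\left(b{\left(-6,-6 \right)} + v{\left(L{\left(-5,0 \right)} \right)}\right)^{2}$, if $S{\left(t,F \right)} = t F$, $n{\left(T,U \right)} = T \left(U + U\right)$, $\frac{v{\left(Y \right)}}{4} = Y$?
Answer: $900$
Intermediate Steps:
$v{\left(Y \right)} = 4 Y$
$n{\left(T,U \right)} = 2 T U$ ($n{\left(T,U \right)} = T 2 U = 2 T U$)
$S{\left(t,F \right)} = F t$
$b{\left(w,p \right)} = -10$ ($b{\left(w,p \right)} = 2 \cdot 1 \left(-5\right) - 4 \cdot 2 \cdot 0 p = 2 \left(-5\right) - 0 = -10 + 0 = -10$)
$\left(b{\left(-6,-6 \right)} + v{\left(L{\left(-5,0 \right)} \right)}\right)^{2} = \left(-10 + 4 \left(-5 - 0\right)\right)^{2} = \left(-10 + 4 \left(-5 + 0\right)\right)^{2} = \left(-10 + 4 \left(-5\right)\right)^{2} = \left(-10 - 20\right)^{2} = \left(-30\right)^{2} = 900$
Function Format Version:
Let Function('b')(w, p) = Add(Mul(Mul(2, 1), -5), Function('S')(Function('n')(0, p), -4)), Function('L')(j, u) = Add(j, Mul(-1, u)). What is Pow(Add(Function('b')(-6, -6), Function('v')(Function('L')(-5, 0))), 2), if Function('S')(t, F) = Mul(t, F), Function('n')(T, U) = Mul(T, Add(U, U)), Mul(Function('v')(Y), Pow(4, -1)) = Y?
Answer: 900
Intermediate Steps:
Function('v')(Y) = Mul(4, Y)
Function('n')(T, U) = Mul(2, T, U) (Function('n')(T, U) = Mul(T, Mul(2, U)) = Mul(2, T, U))
Function('S')(t, F) = Mul(F, t)
Function('b')(w, p) = -10 (Function('b')(w, p) = Add(Mul(Mul(2, 1), -5), Mul(-4, Mul(2, 0, p))) = Add(Mul(2, -5), Mul(-4, 0)) = Add(-10, 0) = -10)
Pow(Add(Function('b')(-6, -6), Function('v')(Function('L')(-5, 0))), 2) = Pow(Add(-10, Mul(4, Add(-5, Mul(-1, 0)))), 2) = Pow(Add(-10, Mul(4, Add(-5, 0))), 2) = Pow(Add(-10, Mul(4, -5)), 2) = Pow(Add(-10, -20), 2) = Pow(-30, 2) = 900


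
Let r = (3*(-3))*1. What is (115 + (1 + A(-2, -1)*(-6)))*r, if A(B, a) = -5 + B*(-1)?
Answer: -1206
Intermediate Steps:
A(B, a) = -5 - B
r = -9 (r = -9*1 = -9)
(115 + (1 + A(-2, -1)*(-6)))*r = (115 + (1 + (-5 - 1*(-2))*(-6)))*(-9) = (115 + (1 + (-5 + 2)*(-6)))*(-9) = (115 + (1 - 3*(-6)))*(-9) = (115 + (1 + 18))*(-9) = (115 + 19)*(-9) = 134*(-9) = -1206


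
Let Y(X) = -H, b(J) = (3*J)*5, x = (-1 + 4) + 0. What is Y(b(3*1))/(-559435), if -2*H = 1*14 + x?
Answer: -17/1118870 ≈ -1.5194e-5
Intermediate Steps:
x = 3 (x = 3 + 0 = 3)
b(J) = 15*J
H = -17/2 (H = -(1*14 + 3)/2 = -(14 + 3)/2 = -½*17 = -17/2 ≈ -8.5000)
Y(X) = 17/2 (Y(X) = -1*(-17/2) = 17/2)
Y(b(3*1))/(-559435) = (17/2)/(-559435) = (17/2)*(-1/559435) = -17/1118870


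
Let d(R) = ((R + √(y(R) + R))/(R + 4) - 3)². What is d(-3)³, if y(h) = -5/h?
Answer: 585728/27 - 81920*I*√3/3 ≈ 21694.0 - 47297.0*I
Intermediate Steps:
d(R) = (-3 + (R + √(R - 5/R))/(4 + R))² (d(R) = ((R + √(-5/R + R))/(R + 4) - 3)² = ((R + √(R - 5/R))/(4 + R) - 3)² = (-3 + (R + √(R - 5/R))/(4 + R))²)
d(-3)³ = ((12 - √(-3 - 5/(-3)) + 2*(-3))²/(4 - 3)²)³ = ((12 - √(-3 - 5*(-⅓)) - 6)²/1²)³ = (1*(12 - √(-3 + 5/3) - 6)²)³ = (1*(12 - √(-4/3) - 6)²)³ = (1*(12 - 2*I*√3/3 - 6)²)³ = (1*(6 - 2*I*√3/3)²)³ = ((6 - 2*I*√3/3)²)³ = (6 - 2*I*√3/3)⁶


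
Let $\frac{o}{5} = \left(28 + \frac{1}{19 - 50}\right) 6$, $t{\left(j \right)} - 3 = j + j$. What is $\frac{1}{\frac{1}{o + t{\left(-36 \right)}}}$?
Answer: $\frac{23871}{31} \approx 770.03$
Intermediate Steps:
$t{\left(j \right)} = 3 + 2 j$ ($t{\left(j \right)} = 3 + \left(j + j\right) = 3 + 2 j$)
$o = \frac{26010}{31}$ ($o = 5 \left(28 + \frac{1}{19 - 50}\right) 6 = 5 \left(28 + \frac{1}{-31}\right) 6 = 5 \left(28 - \frac{1}{31}\right) 6 = 5 \cdot \frac{867}{31} \cdot 6 = 5 \cdot \frac{5202}{31} = \frac{26010}{31} \approx 839.03$)
$\frac{1}{\frac{1}{o + t{\left(-36 \right)}}} = \frac{1}{\frac{1}{\frac{26010}{31} + \left(3 + 2 \left(-36\right)\right)}} = \frac{1}{\frac{1}{\frac{26010}{31} + \left(3 - 72\right)}} = \frac{1}{\frac{1}{\frac{26010}{31} - 69}} = \frac{1}{\frac{1}{\frac{23871}{31}}} = \frac{1}{\frac{31}{23871}} = \frac{23871}{31}$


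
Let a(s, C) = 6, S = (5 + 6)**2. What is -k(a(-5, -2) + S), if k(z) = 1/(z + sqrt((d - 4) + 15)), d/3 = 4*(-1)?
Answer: -127/16130 + I/16130 ≈ -0.0078735 + 6.1996e-5*I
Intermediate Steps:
S = 121 (S = 11**2 = 121)
d = -12 (d = 3*(4*(-1)) = 3*(-4) = -12)
k(z) = 1/(I + z) (k(z) = 1/(z + sqrt((-12 - 4) + 15)) = 1/(z + sqrt(-16 + 15)) = 1/(z + sqrt(-1)) = 1/(z + I) = 1/(I + z))
-k(a(-5, -2) + S) = -1/(I + (6 + 121)) = -1/(I + 127) = -1/(127 + I) = -(127 - I)/16130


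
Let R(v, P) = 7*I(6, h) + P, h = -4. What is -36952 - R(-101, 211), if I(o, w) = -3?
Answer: -37142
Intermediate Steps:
R(v, P) = -21 + P (R(v, P) = 7*(-3) + P = -21 + P)
-36952 - R(-101, 211) = -36952 - (-21 + 211) = -36952 - 1*190 = -36952 - 190 = -37142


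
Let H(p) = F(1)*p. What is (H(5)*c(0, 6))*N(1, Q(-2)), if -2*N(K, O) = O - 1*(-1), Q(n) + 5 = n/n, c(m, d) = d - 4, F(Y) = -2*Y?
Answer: -30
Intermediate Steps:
c(m, d) = -4 + d
Q(n) = -4 (Q(n) = -5 + n/n = -5 + 1 = -4)
N(K, O) = -½ - O/2 (N(K, O) = -(O - 1*(-1))/2 = -(O + 1)/2 = -(1 + O)/2 = -½ - O/2)
H(p) = -2*p (H(p) = (-2*1)*p = -2*p)
(H(5)*c(0, 6))*N(1, Q(-2)) = ((-2*5)*(-4 + 6))*(-½ - ½*(-4)) = (-10*2)*(-½ + 2) = -20*3/2 = -30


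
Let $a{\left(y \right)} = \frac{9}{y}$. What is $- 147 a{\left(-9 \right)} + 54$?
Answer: $201$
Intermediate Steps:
$- 147 a{\left(-9 \right)} + 54 = - 147 \frac{9}{-9} + 54 = - 147 \cdot 9 \left(- \frac{1}{9}\right) + 54 = \left(-147\right) \left(-1\right) + 54 = 147 + 54 = 201$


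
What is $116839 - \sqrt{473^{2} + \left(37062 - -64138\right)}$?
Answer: $116839 - \sqrt{324929} \approx 1.1627 \cdot 10^{5}$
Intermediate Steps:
$116839 - \sqrt{473^{2} + \left(37062 - -64138\right)} = 116839 - \sqrt{223729 + \left(37062 + 64138\right)} = 116839 - \sqrt{223729 + 101200} = 116839 - \sqrt{324929}$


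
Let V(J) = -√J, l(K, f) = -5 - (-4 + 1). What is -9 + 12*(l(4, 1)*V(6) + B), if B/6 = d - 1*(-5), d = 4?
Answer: 639 + 24*√6 ≈ 697.79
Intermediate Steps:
l(K, f) = -2 (l(K, f) = -5 - 1*(-3) = -5 + 3 = -2)
B = 54 (B = 6*(4 - 1*(-5)) = 6*(4 + 5) = 6*9 = 54)
-9 + 12*(l(4, 1)*V(6) + B) = -9 + 12*(-(-2)*√6 + 54) = -9 + 12*(2*√6 + 54) = -9 + 12*(54 + 2*√6) = -9 + (648 + 24*√6) = 639 + 24*√6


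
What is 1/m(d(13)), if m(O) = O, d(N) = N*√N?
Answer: √13/169 ≈ 0.021335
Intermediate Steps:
d(N) = N^(3/2)
1/m(d(13)) = 1/(13^(3/2)) = 1/(13*√13) = √13/169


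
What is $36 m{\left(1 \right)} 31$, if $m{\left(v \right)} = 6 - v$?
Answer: $5580$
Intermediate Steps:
$36 m{\left(1 \right)} 31 = 36 \left(6 - 1\right) 31 = 36 \cdot 5 \cdot 31 = 180 \cdot 31 = 5580$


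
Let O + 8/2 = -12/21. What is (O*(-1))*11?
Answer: 352/7 ≈ 50.286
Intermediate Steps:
O = -32/7 (O = -4 - 12/21 = -4 - 12*1/21 = -4 - 4/7 = -32/7 ≈ -4.5714)
(O*(-1))*11 = -32/7*(-1)*11 = (32/7)*11 = 352/7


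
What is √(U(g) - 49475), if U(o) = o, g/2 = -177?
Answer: I*√49829 ≈ 223.22*I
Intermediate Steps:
g = -354 (g = 2*(-177) = -354)
√(U(g) - 49475) = √(-354 - 49475) = √(-49829) = I*√49829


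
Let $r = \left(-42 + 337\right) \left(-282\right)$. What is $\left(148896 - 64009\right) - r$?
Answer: $168077$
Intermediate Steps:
$r = -83190$ ($r = 295 \left(-282\right) = -83190$)
$\left(148896 - 64009\right) - r = \left(148896 - 64009\right) - -83190 = 84887 + 83190 = 168077$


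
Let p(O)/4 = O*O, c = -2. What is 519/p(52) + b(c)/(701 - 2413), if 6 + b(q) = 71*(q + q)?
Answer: 251573/1157312 ≈ 0.21738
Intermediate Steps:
b(q) = -6 + 142*q (b(q) = -6 + 71*(q + q) = -6 + 71*(2*q) = -6 + 142*q)
p(O) = 4*O**2 (p(O) = 4*(O*O) = 4*O**2)
519/p(52) + b(c)/(701 - 2413) = 519/((4*52**2)) + (-6 + 142*(-2))/(701 - 2413) = 519/((4*2704)) + (-6 - 284)/(-1712) = 519/10816 - 290*(-1/1712) = 519*(1/10816) + 145/856 = 519/10816 + 145/856 = 251573/1157312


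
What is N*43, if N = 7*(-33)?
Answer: -9933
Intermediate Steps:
N = -231
N*43 = -231*43 = -9933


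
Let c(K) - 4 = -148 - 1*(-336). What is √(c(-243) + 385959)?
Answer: √386151 ≈ 621.41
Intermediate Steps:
c(K) = 192 (c(K) = 4 + (-148 - 1*(-336)) = 4 + (-148 + 336) = 4 + 188 = 192)
√(c(-243) + 385959) = √(192 + 385959) = √386151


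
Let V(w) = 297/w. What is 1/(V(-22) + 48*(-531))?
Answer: -2/51003 ≈ -3.9213e-5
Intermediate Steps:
1/(V(-22) + 48*(-531)) = 1/(297/(-22) + 48*(-531)) = 1/(297*(-1/22) - 25488) = 1/(-27/2 - 25488) = 1/(-51003/2) = -2/51003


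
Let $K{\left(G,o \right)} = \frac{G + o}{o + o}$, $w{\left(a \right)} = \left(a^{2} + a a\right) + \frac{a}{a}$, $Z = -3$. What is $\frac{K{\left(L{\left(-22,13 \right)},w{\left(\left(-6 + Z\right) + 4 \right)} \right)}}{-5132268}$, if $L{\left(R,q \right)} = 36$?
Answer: $- \frac{29}{174497112} \approx -1.6619 \cdot 10^{-7}$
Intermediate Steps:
$w{\left(a \right)} = 1 + 2 a^{2}$ ($w{\left(a \right)} = \left(a^{2} + a^{2}\right) + 1 = 2 a^{2} + 1 = 1 + 2 a^{2}$)
$K{\left(G,o \right)} = \frac{G + o}{2 o}$
$\frac{K{\left(L{\left(-22,13 \right)},w{\left(\left(-6 + Z\right) + 4 \right)} \right)}}{-5132268} = \frac{\frac{1}{2} \frac{1}{1 + 2 \left(\left(-6 - 3\right) + 4\right)^{2}} \left(36 + \left(1 + 2 \left(\left(-6 - 3\right) + 4\right)^{2}\right)\right)}{-5132268} = \frac{36 + \left(1 + 2 \left(-9 + 4\right)^{2}\right)}{2 \left(1 + 2 \left(-9 + 4\right)^{2}\right)} \left(- \frac{1}{5132268}\right) = \frac{36 + \left(1 + 2 \left(-5\right)^{2}\right)}{2 \left(1 + 2 \left(-5\right)^{2}\right)} \left(- \frac{1}{5132268}\right) = \frac{36 + \left(1 + 2 \cdot 25\right)}{2 \left(1 + 2 \cdot 25\right)} \left(- \frac{1}{5132268}\right) = \frac{36 + \left(1 + 50\right)}{2 \left(1 + 50\right)} \left(- \frac{1}{5132268}\right) = \frac{36 + 51}{2 \cdot 51} \left(- \frac{1}{5132268}\right) = \frac{1}{2} \cdot \frac{1}{51} \cdot 87 \left(- \frac{1}{5132268}\right) = \frac{29}{34} \left(- \frac{1}{5132268}\right) = - \frac{29}{174497112}$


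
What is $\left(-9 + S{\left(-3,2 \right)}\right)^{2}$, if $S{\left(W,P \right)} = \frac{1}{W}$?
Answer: $\frac{784}{9} \approx 87.111$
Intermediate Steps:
$\left(-9 + S{\left(-3,2 \right)}\right)^{2} = \left(-9 + \frac{1}{-3}\right)^{2} = \left(-9 - \frac{1}{3}\right)^{2} = \left(- \frac{28}{3}\right)^{2} = \frac{784}{9}$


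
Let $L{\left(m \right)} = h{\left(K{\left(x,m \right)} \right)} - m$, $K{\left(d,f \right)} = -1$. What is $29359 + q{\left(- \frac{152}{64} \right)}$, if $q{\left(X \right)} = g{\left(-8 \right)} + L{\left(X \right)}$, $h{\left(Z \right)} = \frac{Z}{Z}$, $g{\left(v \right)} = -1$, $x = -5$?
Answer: $\frac{234891}{8} \approx 29361.0$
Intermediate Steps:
$h{\left(Z \right)} = 1$
$L{\left(m \right)} = 1 - m$
$q{\left(X \right)} = - X$ ($q{\left(X \right)} = -1 - \left(-1 + X\right) = - X$)
$29359 + q{\left(- \frac{152}{64} \right)} = 29359 - - \frac{152}{64} = 29359 - \left(-152\right) \frac{1}{64} = 29359 - - \frac{19}{8} = 29359 + \frac{19}{8} = \frac{234891}{8}$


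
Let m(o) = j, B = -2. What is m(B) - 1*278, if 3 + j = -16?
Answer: -297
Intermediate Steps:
j = -19 (j = -3 - 16 = -19)
m(o) = -19
m(B) - 1*278 = -19 - 1*278 = -19 - 278 = -297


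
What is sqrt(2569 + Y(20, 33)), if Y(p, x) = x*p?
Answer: sqrt(3229) ≈ 56.824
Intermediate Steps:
Y(p, x) = p*x
sqrt(2569 + Y(20, 33)) = sqrt(2569 + 20*33) = sqrt(2569 + 660) = sqrt(3229)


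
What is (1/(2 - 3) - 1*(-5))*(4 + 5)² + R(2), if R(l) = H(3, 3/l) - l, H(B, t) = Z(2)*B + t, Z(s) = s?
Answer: 659/2 ≈ 329.50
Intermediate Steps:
H(B, t) = t + 2*B (H(B, t) = 2*B + t = t + 2*B)
R(l) = 6 - l + 3/l (R(l) = (3/l + 2*3) - l = (3/l + 6) - l = (6 + 3/l) - l = 6 - l + 3/l)
(1/(2 - 3) - 1*(-5))*(4 + 5)² + R(2) = (1/(2 - 3) - 1*(-5))*(4 + 5)² + (6 - 1*2 + 3/2) = (1/(-1) + 5)*9² + (6 - 2 + 3*(½)) = (-1 + 5)*81 + (6 - 2 + 3/2) = 4*81 + 11/2 = 324 + 11/2 = 659/2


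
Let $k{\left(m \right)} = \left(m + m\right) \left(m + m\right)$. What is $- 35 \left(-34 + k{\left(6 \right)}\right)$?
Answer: $-3850$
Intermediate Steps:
$k{\left(m \right)} = 4 m^{2}$ ($k{\left(m \right)} = 2 m 2 m = 4 m^{2}$)
$- 35 \left(-34 + k{\left(6 \right)}\right) = - 35 \left(-34 + 4 \cdot 6^{2}\right) = - 35 \left(-34 + 4 \cdot 36\right) = - 35 \left(-34 + 144\right) = \left(-35\right) 110 = -3850$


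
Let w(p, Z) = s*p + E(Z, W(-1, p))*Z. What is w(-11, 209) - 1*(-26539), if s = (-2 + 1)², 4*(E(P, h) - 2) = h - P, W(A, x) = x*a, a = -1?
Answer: 33201/2 ≈ 16601.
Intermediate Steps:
W(A, x) = -x (W(A, x) = x*(-1) = -x)
E(P, h) = 2 - P/4 + h/4 (E(P, h) = 2 + (h - P)/4 = 2 + (-P/4 + h/4) = 2 - P/4 + h/4)
s = 1 (s = (-1)² = 1)
w(p, Z) = p + Z*(2 - Z/4 - p/4) (w(p, Z) = 1*p + (2 - Z/4 + (-p)/4)*Z = p + (2 - Z/4 - p/4)*Z = p + Z*(2 - Z/4 - p/4))
w(-11, 209) - 1*(-26539) = (-11 + (¼)*209*(8 - 1*209 - 1*(-11))) - 1*(-26539) = (-11 + (¼)*209*(8 - 209 + 11)) + 26539 = (-11 + (¼)*209*(-190)) + 26539 = (-11 - 19855/2) + 26539 = -19877/2 + 26539 = 33201/2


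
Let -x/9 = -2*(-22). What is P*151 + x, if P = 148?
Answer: 21952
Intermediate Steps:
x = -396 (x = -(-18)*(-22) = -9*44 = -396)
P*151 + x = 148*151 - 396 = 22348 - 396 = 21952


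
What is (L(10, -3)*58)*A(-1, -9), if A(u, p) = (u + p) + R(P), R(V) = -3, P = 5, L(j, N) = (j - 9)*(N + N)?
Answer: 4524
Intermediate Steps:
L(j, N) = 2*N*(-9 + j) (L(j, N) = (-9 + j)*(2*N) = 2*N*(-9 + j))
A(u, p) = -3 + p + u (A(u, p) = (u + p) - 3 = (p + u) - 3 = -3 + p + u)
(L(10, -3)*58)*A(-1, -9) = ((2*(-3)*(-9 + 10))*58)*(-3 - 9 - 1) = ((2*(-3)*1)*58)*(-13) = -6*58*(-13) = -348*(-13) = 4524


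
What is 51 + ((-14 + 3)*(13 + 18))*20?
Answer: -6769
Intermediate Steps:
51 + ((-14 + 3)*(13 + 18))*20 = 51 - 11*31*20 = 51 - 341*20 = 51 - 6820 = -6769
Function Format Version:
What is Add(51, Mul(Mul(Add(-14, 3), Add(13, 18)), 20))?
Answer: -6769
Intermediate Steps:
Add(51, Mul(Mul(Add(-14, 3), Add(13, 18)), 20)) = Add(51, Mul(Mul(-11, 31), 20)) = Add(51, Mul(-341, 20)) = Add(51, -6820) = -6769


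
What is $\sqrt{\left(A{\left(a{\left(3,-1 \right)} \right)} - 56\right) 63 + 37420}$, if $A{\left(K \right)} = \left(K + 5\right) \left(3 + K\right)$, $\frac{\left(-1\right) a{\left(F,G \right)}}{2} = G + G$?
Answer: $\sqrt{37861} \approx 194.58$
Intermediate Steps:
$a{\left(F,G \right)} = - 4 G$ ($a{\left(F,G \right)} = - 2 \left(G + G\right) = - 2 \cdot 2 G = - 4 G$)
$A{\left(K \right)} = \left(3 + K\right) \left(5 + K\right)$ ($A{\left(K \right)} = \left(5 + K\right) \left(3 + K\right) = \left(3 + K\right) \left(5 + K\right)$)
$\sqrt{\left(A{\left(a{\left(3,-1 \right)} \right)} - 56\right) 63 + 37420} = \sqrt{\left(\left(15 + \left(\left(-4\right) \left(-1\right)\right)^{2} + 8 \left(\left(-4\right) \left(-1\right)\right)\right) - 56\right) 63 + 37420} = \sqrt{\left(\left(15 + 4^{2} + 8 \cdot 4\right) - 56\right) 63 + 37420} = \sqrt{\left(\left(15 + 16 + 32\right) - 56\right) 63 + 37420} = \sqrt{\left(63 - 56\right) 63 + 37420} = \sqrt{7 \cdot 63 + 37420} = \sqrt{441 + 37420} = \sqrt{37861}$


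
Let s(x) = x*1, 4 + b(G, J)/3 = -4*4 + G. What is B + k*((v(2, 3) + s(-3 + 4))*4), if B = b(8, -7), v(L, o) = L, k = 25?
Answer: 264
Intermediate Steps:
b(G, J) = -60 + 3*G (b(G, J) = -12 + 3*(-4*4 + G) = -12 + 3*(-16 + G) = -12 + (-48 + 3*G) = -60 + 3*G)
B = -36 (B = -60 + 3*8 = -60 + 24 = -36)
s(x) = x
B + k*((v(2, 3) + s(-3 + 4))*4) = -36 + 25*((2 + (-3 + 4))*4) = -36 + 25*((2 + 1)*4) = -36 + 25*(3*4) = -36 + 25*12 = -36 + 300 = 264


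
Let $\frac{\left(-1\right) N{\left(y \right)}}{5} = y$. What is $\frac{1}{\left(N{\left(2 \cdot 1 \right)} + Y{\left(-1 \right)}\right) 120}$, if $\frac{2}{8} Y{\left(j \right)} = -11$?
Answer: $- \frac{1}{6480} \approx -0.00015432$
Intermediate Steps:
$Y{\left(j \right)} = -44$ ($Y{\left(j \right)} = 4 \left(-11\right) = -44$)
$N{\left(y \right)} = - 5 y$
$\frac{1}{\left(N{\left(2 \cdot 1 \right)} + Y{\left(-1 \right)}\right) 120} = \frac{1}{\left(- 5 \cdot 2 \cdot 1 - 44\right) 120} = \frac{1}{\left(\left(-5\right) 2 - 44\right) 120} = \frac{1}{\left(-10 - 44\right) 120} = \frac{1}{\left(-54\right) 120} = \frac{1}{-6480} = - \frac{1}{6480}$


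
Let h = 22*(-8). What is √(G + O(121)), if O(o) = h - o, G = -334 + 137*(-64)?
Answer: I*√9399 ≈ 96.948*I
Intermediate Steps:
h = -176
G = -9102 (G = -334 - 8768 = -9102)
O(o) = -176 - o
√(G + O(121)) = √(-9102 + (-176 - 1*121)) = √(-9102 + (-176 - 121)) = √(-9102 - 297) = √(-9399) = I*√9399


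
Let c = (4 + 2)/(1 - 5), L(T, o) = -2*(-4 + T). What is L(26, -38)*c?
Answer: 66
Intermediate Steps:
L(T, o) = 8 - 2*T
c = -3/2 (c = 6/(-4) = 6*(-¼) = -3/2 ≈ -1.5000)
L(26, -38)*c = (8 - 2*26)*(-3/2) = (8 - 52)*(-3/2) = -44*(-3/2) = 66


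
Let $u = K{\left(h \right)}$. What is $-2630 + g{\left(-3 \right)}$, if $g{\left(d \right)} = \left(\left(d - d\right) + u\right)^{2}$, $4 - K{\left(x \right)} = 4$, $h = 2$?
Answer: $-2630$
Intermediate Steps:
$K{\left(x \right)} = 0$ ($K{\left(x \right)} = 4 - 4 = 0$)
$u = 0$
$g{\left(d \right)} = 0$ ($g{\left(d \right)} = \left(\left(d - d\right) + 0\right)^{2} = \left(0 + 0\right)^{2} = 0^{2} = 0$)
$-2630 + g{\left(-3 \right)} = -2630 + 0 = -2630$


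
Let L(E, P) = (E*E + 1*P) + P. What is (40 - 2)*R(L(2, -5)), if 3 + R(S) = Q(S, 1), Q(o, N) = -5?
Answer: -304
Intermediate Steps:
L(E, P) = E² + 2*P (L(E, P) = (E² + P) + P = (P + E²) + P = E² + 2*P)
R(S) = -8 (R(S) = -3 - 5 = -8)
(40 - 2)*R(L(2, -5)) = (40 - 2)*(-8) = 38*(-8) = -304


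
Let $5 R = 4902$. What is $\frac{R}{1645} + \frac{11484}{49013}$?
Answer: $\frac{334717626}{403131925} \approx 0.83029$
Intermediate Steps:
$R = \frac{4902}{5}$ ($R = \frac{1}{5} \cdot 4902 = \frac{4902}{5} \approx 980.4$)
$\frac{R}{1645} + \frac{11484}{49013} = \frac{4902}{5 \cdot 1645} + \frac{11484}{49013} = \frac{4902}{5} \cdot \frac{1}{1645} + 11484 \cdot \frac{1}{49013} = \frac{4902}{8225} + \frac{11484}{49013} = \frac{334717626}{403131925}$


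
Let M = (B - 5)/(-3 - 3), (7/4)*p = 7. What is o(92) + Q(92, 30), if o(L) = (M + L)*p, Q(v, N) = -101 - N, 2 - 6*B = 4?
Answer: 2165/9 ≈ 240.56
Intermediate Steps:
B = -⅓ (B = ⅓ - ⅙*4 = ⅓ - ⅔ = -⅓ ≈ -0.33333)
p = 4 (p = (4/7)*7 = 4)
M = 8/9 (M = (-⅓ - 5)/(-3 - 3) = -16/3/(-6) = -16/3*(-⅙) = 8/9 ≈ 0.88889)
o(L) = 32/9 + 4*L (o(L) = (8/9 + L)*4 = 32/9 + 4*L)
o(92) + Q(92, 30) = (32/9 + 4*92) + (-101 - 1*30) = (32/9 + 368) + (-101 - 30) = 3344/9 - 131 = 2165/9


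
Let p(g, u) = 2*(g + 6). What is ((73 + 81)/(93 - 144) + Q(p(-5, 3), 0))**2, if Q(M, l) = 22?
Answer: 937024/2601 ≈ 360.26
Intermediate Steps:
p(g, u) = 12 + 2*g (p(g, u) = 2*(6 + g) = 12 + 2*g)
((73 + 81)/(93 - 144) + Q(p(-5, 3), 0))**2 = ((73 + 81)/(93 - 144) + 22)**2 = (154/(-51) + 22)**2 = (154*(-1/51) + 22)**2 = (-154/51 + 22)**2 = (968/51)**2 = 937024/2601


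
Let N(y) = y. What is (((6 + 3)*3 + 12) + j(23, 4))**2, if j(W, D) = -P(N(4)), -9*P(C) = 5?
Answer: 126736/81 ≈ 1564.6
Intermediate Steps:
P(C) = -5/9 (P(C) = -1/9*5 = -5/9)
j(W, D) = 5/9 (j(W, D) = -1*(-5/9) = 5/9)
(((6 + 3)*3 + 12) + j(23, 4))**2 = (((6 + 3)*3 + 12) + 5/9)**2 = ((9*3 + 12) + 5/9)**2 = ((27 + 12) + 5/9)**2 = (39 + 5/9)**2 = (356/9)**2 = 126736/81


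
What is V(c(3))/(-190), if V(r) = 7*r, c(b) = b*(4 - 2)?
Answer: -21/95 ≈ -0.22105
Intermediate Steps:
c(b) = 2*b (c(b) = b*2 = 2*b)
V(c(3))/(-190) = (7*(2*3))/(-190) = (7*6)*(-1/190) = 42*(-1/190) = -21/95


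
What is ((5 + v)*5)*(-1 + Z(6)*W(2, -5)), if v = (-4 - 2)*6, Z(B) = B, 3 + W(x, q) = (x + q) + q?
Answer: 10385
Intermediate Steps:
W(x, q) = -3 + x + 2*q (W(x, q) = -3 + ((x + q) + q) = -3 + ((q + x) + q) = -3 + (x + 2*q) = -3 + x + 2*q)
v = -36 (v = -6*6 = -36)
((5 + v)*5)*(-1 + Z(6)*W(2, -5)) = ((5 - 36)*5)*(-1 + 6*(-3 + 2 + 2*(-5))) = (-31*5)*(-1 + 6*(-3 + 2 - 10)) = -155*(-1 + 6*(-11)) = -155*(-1 - 66) = -155*(-67) = 10385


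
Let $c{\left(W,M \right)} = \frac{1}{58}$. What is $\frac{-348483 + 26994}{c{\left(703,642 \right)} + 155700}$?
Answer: $- \frac{18646362}{9030601} \approx -2.0648$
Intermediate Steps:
$c{\left(W,M \right)} = \frac{1}{58}$
$\frac{-348483 + 26994}{c{\left(703,642 \right)} + 155700} = \frac{-348483 + 26994}{\frac{1}{58} + 155700} = - \frac{321489}{\frac{9030601}{58}} = \left(-321489\right) \frac{58}{9030601} = - \frac{18646362}{9030601}$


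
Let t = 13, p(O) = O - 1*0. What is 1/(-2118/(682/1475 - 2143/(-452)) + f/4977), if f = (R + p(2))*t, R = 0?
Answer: -17266153653/7027785177286 ≈ -0.0024568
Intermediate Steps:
p(O) = O (p(O) = O + 0 = O)
f = 26 (f = (0 + 2)*13 = 2*13 = 26)
1/(-2118/(682/1475 - 2143/(-452)) + f/4977) = 1/(-2118/(682/1475 - 2143/(-452)) + 26/4977) = 1/(-2118/(682*(1/1475) - 2143*(-1/452)) + 26*(1/4977)) = 1/(-2118/(682/1475 + 2143/452) + 26/4977) = 1/(-2118/3469189/666700 + 26/4977) = 1/(-2118*666700/3469189 + 26/4977) = 1/(-1412070600/3469189 + 26/4977) = 1/(-7027785177286/17266153653) = -17266153653/7027785177286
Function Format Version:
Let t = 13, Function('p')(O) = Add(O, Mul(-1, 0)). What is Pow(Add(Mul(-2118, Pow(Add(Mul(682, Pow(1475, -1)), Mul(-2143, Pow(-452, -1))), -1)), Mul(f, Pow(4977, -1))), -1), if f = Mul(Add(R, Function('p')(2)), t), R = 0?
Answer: Rational(-17266153653, 7027785177286) ≈ -0.0024568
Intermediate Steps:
Function('p')(O) = O (Function('p')(O) = Add(O, 0) = O)
f = 26 (f = Mul(Add(0, 2), 13) = Mul(2, 13) = 26)
Pow(Add(Mul(-2118, Pow(Add(Mul(682, Pow(1475, -1)), Mul(-2143, Pow(-452, -1))), -1)), Mul(f, Pow(4977, -1))), -1) = Pow(Add(Mul(-2118, Pow(Add(Mul(682, Pow(1475, -1)), Mul(-2143, Pow(-452, -1))), -1)), Mul(26, Pow(4977, -1))), -1) = Pow(Add(Mul(-2118, Pow(Add(Mul(682, Rational(1, 1475)), Mul(-2143, Rational(-1, 452))), -1)), Mul(26, Rational(1, 4977))), -1) = Pow(Add(Mul(-2118, Pow(Add(Rational(682, 1475), Rational(2143, 452)), -1)), Rational(26, 4977)), -1) = Pow(Add(Mul(-2118, Pow(Rational(3469189, 666700), -1)), Rational(26, 4977)), -1) = Pow(Add(Mul(-2118, Rational(666700, 3469189)), Rational(26, 4977)), -1) = Pow(Add(Rational(-1412070600, 3469189), Rational(26, 4977)), -1) = Pow(Rational(-7027785177286, 17266153653), -1) = Rational(-17266153653, 7027785177286)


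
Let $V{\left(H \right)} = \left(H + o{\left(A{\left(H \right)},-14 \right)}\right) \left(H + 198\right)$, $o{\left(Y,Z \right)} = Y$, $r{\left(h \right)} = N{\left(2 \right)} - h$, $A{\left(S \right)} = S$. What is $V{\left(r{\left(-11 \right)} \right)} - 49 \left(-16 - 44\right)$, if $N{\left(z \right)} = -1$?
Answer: $7100$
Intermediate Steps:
$r{\left(h \right)} = -1 - h$
$V{\left(H \right)} = 2 H \left(198 + H\right)$ ($V{\left(H \right)} = \left(H + H\right) \left(H + 198\right) = 2 H \left(198 + H\right)$)
$V{\left(r{\left(-11 \right)} \right)} - 49 \left(-16 - 44\right) = 2 \left(-1 - -11\right) \left(198 - -10\right) - 49 \left(-16 - 44\right) = 2 \left(-1 + 11\right) \left(198 + \left(-1 + 11\right)\right) - 49 \left(-60\right) = 2 \cdot 10 \left(198 + 10\right) - -2940 = 2 \cdot 10 \cdot 208 + 2940 = 4160 + 2940 = 7100$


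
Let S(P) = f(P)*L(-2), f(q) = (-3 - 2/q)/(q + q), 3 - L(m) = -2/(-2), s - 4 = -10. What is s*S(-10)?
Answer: -42/25 ≈ -1.6800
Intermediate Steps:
s = -6 (s = 4 - 10 = -6)
L(m) = 2 (L(m) = 3 - (-2)/(-2) = 3 - (-2)*(-1)/2 = 3 - 1*1 = 3 - 1 = 2)
f(q) = (-3 - 2/q)/(2*q) (f(q) = (-3 - 2/q)/((2*q)) = (-3 - 2/q)*(1/(2*q)) = (-3 - 2/q)/(2*q))
S(P) = (-2 - 3*P)/P**2 (S(P) = ((-2 - 3*P)/(2*P**2))*2 = (-2 - 3*P)/P**2)
s*S(-10) = -6*(-2 - 3*(-10))/(-10)**2 = -3*(-2 + 30)/50 = -3*28/50 = -6*7/25 = -42/25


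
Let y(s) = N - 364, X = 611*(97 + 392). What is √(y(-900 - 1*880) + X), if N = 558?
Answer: √298973 ≈ 546.78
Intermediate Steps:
X = 298779 (X = 611*489 = 298779)
y(s) = 194 (y(s) = 558 - 364 = 194)
√(y(-900 - 1*880) + X) = √(194 + 298779) = √298973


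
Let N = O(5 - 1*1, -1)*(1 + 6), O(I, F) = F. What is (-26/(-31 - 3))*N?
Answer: -91/17 ≈ -5.3529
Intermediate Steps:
N = -7 (N = -(1 + 6) = -1*7 = -7)
(-26/(-31 - 3))*N = -26/(-31 - 3)*(-7) = -26/(-34)*(-7) = -26*(-1/34)*(-7) = (13/17)*(-7) = -91/17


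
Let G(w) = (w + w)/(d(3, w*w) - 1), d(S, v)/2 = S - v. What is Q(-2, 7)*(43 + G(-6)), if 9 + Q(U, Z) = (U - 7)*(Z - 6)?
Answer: -52074/67 ≈ -777.22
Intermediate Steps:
d(S, v) = -2*v + 2*S (d(S, v) = 2*(S - v) = -2*v + 2*S)
Q(U, Z) = -9 + (-7 + U)*(-6 + Z) (Q(U, Z) = -9 + (U - 7)*(Z - 6) = -9 + (-7 + U)*(-6 + Z))
G(w) = 2*w/(5 - 2*w²) (G(w) = (w + w)/((-2*w*w + 2*3) - 1) = (2*w)/((-2*w² + 6) - 1) = (2*w)/((6 - 2*w²) - 1) = (2*w)/(5 - 2*w²) = 2*w/(5 - 2*w²))
Q(-2, 7)*(43 + G(-6)) = (33 - 7*7 - 6*(-2) - 2*7)*(43 - 2*(-6)/(-5 + 2*(-6)²)) = (33 - 49 + 12 - 14)*(43 - 2*(-6)/(-5 + 2*36)) = -18*(43 - 2*(-6)/(-5 + 72)) = -18*(43 - 2*(-6)/67) = -18*(43 - 2*(-6)*1/67) = -18*(43 + 12/67) = -18*2893/67 = -52074/67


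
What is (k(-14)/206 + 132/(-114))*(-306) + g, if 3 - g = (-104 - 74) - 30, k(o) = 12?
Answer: 1071439/1957 ≈ 547.49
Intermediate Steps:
g = 211 (g = 3 - ((-104 - 74) - 30) = 3 - (-178 - 30) = 3 - 1*(-208) = 3 + 208 = 211)
(k(-14)/206 + 132/(-114))*(-306) + g = (12/206 + 132/(-114))*(-306) + 211 = (12*(1/206) + 132*(-1/114))*(-306) + 211 = (6/103 - 22/19)*(-306) + 211 = -2152/1957*(-306) + 211 = 658512/1957 + 211 = 1071439/1957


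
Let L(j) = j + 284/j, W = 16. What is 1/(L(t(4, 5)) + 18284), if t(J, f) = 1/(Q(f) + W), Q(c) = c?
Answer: 21/509209 ≈ 4.1240e-5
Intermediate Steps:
t(J, f) = 1/(16 + f) (t(J, f) = 1/(f + 16) = 1/(16 + f))
1/(L(t(4, 5)) + 18284) = 1/((1/(16 + 5) + 284/(1/(16 + 5))) + 18284) = 1/((1/21 + 284/(1/21)) + 18284) = 1/((1/21 + 284*21) + 18284) = 1/((1/21 + 5964) + 18284) = 1/(125245/21 + 18284) = 1/(509209/21) = 21/509209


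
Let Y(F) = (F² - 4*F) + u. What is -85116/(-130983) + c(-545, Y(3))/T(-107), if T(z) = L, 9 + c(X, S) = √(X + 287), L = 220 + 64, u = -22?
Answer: 7664699/12399724 + I*√258/284 ≈ 0.61813 + 0.056558*I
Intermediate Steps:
Y(F) = -22 + F² - 4*F (Y(F) = (F² - 4*F) - 22 = -22 + F² - 4*F)
L = 284
c(X, S) = -9 + √(287 + X) (c(X, S) = -9 + √(X + 287) = -9 + √(287 + X))
T(z) = 284
-85116/(-130983) + c(-545, Y(3))/T(-107) = -85116/(-130983) + (-9 + √(287 - 545))/284 = -85116*(-1/130983) + (-9 + √(-258))*(1/284) = 28372/43661 + (-9 + I*√258)*(1/284) = 28372/43661 + (-9/284 + I*√258/284) = 7664699/12399724 + I*√258/284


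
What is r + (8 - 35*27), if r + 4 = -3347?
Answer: -4288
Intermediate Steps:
r = -3351 (r = -4 - 3347 = -3351)
r + (8 - 35*27) = -3351 + (8 - 35*27) = -3351 + (8 - 945) = -3351 - 937 = -4288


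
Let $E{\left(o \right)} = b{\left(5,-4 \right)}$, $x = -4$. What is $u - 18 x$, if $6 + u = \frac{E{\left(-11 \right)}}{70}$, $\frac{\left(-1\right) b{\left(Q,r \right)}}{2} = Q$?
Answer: $\frac{461}{7} \approx 65.857$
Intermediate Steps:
$b{\left(Q,r \right)} = - 2 Q$
$E{\left(o \right)} = -10$ ($E{\left(o \right)} = \left(-2\right) 5 = -10$)
$u = - \frac{43}{7}$ ($u = -6 - \frac{10}{70} = -6 - \frac{1}{7} = - \frac{43}{7} \approx -6.1429$)
$u - 18 x = - \frac{43}{7} - -72 = - \frac{43}{7} + 72 = \frac{461}{7}$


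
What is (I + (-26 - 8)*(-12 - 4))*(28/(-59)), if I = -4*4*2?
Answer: -14336/59 ≈ -242.98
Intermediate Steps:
I = -32 (I = -16*2 = -32)
(I + (-26 - 8)*(-12 - 4))*(28/(-59)) = (-32 + (-26 - 8)*(-12 - 4))*(28/(-59)) = (-32 - 34*(-16))*(28*(-1/59)) = (-32 + 544)*(-28/59) = 512*(-28/59) = -14336/59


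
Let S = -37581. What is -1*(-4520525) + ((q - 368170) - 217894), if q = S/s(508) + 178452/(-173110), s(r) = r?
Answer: 172994715952077/43969940 ≈ 3.9344e+6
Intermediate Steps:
q = -3298150263/43969940 (q = -37581/508 + 178452/(-173110) = -37581*1/508 + 178452*(-1/173110) = -37581/508 - 89226/86555 = -3298150263/43969940 ≈ -75.009)
-1*(-4520525) + ((q - 368170) - 217894) = -1*(-4520525) + ((-3298150263/43969940 - 368170) - 217894) = 4520525 + (-16191710960063/43969940 - 217894) = 4520525 - 25772497066423/43969940 = 172994715952077/43969940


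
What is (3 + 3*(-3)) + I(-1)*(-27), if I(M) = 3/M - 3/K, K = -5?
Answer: 294/5 ≈ 58.800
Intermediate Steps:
I(M) = 3/5 + 3/M (I(M) = 3/M - 3/(-5) = 3/M - 3*(-1/5) = 3/M + 3/5 = 3/5 + 3/M)
(3 + 3*(-3)) + I(-1)*(-27) = (3 + 3*(-3)) + (3/5 + 3/(-1))*(-27) = (3 - 9) + (3/5 + 3*(-1))*(-27) = -6 + (3/5 - 3)*(-27) = -6 - 12/5*(-27) = -6 + 324/5 = 294/5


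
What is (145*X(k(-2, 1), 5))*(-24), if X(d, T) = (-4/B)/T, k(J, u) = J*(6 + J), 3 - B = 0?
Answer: 928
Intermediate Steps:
B = 3 (B = 3 - 1*0 = 3 + 0 = 3)
X(d, T) = -4/(3*T) (X(d, T) = (-4/3)/T = (-4*⅓)/T = -4/(3*T))
(145*X(k(-2, 1), 5))*(-24) = (145*(-4/3/5))*(-24) = (145*(-4/3*⅕))*(-24) = (145*(-4/15))*(-24) = -116/3*(-24) = 928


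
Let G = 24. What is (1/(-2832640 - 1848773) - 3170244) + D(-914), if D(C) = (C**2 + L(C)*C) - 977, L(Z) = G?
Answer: -11037652996294/4681413 ≈ -2.3578e+6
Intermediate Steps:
L(Z) = 24
D(C) = -977 + C**2 + 24*C (D(C) = (C**2 + 24*C) - 977 = -977 + C**2 + 24*C)
(1/(-2832640 - 1848773) - 3170244) + D(-914) = (1/(-2832640 - 1848773) - 3170244) + (-977 + (-914)**2 + 24*(-914)) = (1/(-4681413) - 3170244) + (-977 + 835396 - 21936) = (-1/4681413 - 3170244) + 812483 = -14841221474773/4681413 + 812483 = -11037652996294/4681413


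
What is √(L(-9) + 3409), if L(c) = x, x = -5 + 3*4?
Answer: 2*√854 ≈ 58.447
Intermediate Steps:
x = 7 (x = -5 + 12 = 7)
L(c) = 7
√(L(-9) + 3409) = √(7 + 3409) = √3416 = 2*√854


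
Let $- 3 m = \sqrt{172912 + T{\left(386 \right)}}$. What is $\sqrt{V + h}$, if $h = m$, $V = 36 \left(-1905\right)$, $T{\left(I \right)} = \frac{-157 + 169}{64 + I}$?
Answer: $\frac{\sqrt{-15430500 - 5 \sqrt{38905206}}}{15} \approx 262.14 i$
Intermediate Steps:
$T{\left(I \right)} = \frac{12}{64 + I}$
$m = - \frac{\sqrt{38905206}}{45}$ ($m = - \frac{\sqrt{172912 + \frac{12}{64 + 386}}}{3} = - \frac{\sqrt{172912 + \frac{12}{450}}}{3} = - \frac{\sqrt{172912 + 12 \cdot \frac{1}{450}}}{3} = - \frac{\sqrt{172912 + \frac{2}{75}}}{3} = - \frac{\sqrt{\frac{12968402}{75}}}{3} = - \frac{\frac{1}{15} \sqrt{38905206}}{3} = - \frac{\sqrt{38905206}}{45} \approx -138.61$)
$V = -68580$
$h = - \frac{\sqrt{38905206}}{45} \approx -138.61$
$\sqrt{V + h} = \sqrt{-68580 - \frac{\sqrt{38905206}}{45}}$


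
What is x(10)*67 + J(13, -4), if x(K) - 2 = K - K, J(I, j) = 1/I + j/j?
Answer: 1756/13 ≈ 135.08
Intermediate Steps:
J(I, j) = 1 + 1/I (J(I, j) = 1/I + 1 = 1 + 1/I)
x(K) = 2 (x(K) = 2 + (K - K) = 2 + 0 = 2)
x(10)*67 + J(13, -4) = 2*67 + (1 + 13)/13 = 134 + (1/13)*14 = 134 + 14/13 = 1756/13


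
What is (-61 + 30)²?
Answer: 961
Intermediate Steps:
(-61 + 30)² = (-31)² = 961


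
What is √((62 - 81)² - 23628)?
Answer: I*√23267 ≈ 152.54*I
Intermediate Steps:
√((62 - 81)² - 23628) = √((-19)² - 23628) = √(361 - 23628) = √(-23267) = I*√23267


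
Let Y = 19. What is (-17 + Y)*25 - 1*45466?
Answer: -45416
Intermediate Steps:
(-17 + Y)*25 - 1*45466 = (-17 + 19)*25 - 1*45466 = 2*25 - 45466 = 50 - 45466 = -45416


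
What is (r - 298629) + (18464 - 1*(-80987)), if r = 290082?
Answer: 90904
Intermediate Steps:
(r - 298629) + (18464 - 1*(-80987)) = (290082 - 298629) + (18464 - 1*(-80987)) = -8547 + (18464 + 80987) = -8547 + 99451 = 90904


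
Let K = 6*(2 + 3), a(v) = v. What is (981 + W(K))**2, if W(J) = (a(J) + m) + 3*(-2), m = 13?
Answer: 1036324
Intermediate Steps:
K = 30 (K = 6*5 = 30)
W(J) = 7 + J (W(J) = (J + 13) + 3*(-2) = (13 + J) - 6 = 7 + J)
(981 + W(K))**2 = (981 + (7 + 30))**2 = (981 + 37)**2 = 1018**2 = 1036324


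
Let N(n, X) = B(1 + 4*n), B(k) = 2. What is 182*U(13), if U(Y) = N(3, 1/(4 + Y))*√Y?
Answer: 364*√13 ≈ 1312.4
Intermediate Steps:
N(n, X) = 2
U(Y) = 2*√Y
182*U(13) = 182*(2*√13) = 364*√13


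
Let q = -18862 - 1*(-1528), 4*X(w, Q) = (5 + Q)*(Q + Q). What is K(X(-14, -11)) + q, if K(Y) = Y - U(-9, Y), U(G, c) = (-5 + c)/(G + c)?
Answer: -103813/6 ≈ -17302.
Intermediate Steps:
X(w, Q) = Q*(5 + Q)/2 (X(w, Q) = ((5 + Q)*(Q + Q))/4 = ((5 + Q)*(2*Q))/4 = (2*Q*(5 + Q))/4 = Q*(5 + Q)/2)
U(G, c) = (-5 + c)/(G + c)
K(Y) = Y - (-5 + Y)/(-9 + Y)
q = -17334 (q = -18862 + 1528 = -17334)
K(X(-14, -11)) + q = (5 - (-11)*(5 - 11)/2 + ((½)*(-11)*(5 - 11))*(-9 + (½)*(-11)*(5 - 11)))/(-9 + (½)*(-11)*(5 - 11)) - 17334 = (5 - (-11)*(-6)/2 + ((½)*(-11)*(-6))*(-9 + (½)*(-11)*(-6)))/(-9 + (½)*(-11)*(-6)) - 17334 = (5 - 1*33 + 33*(-9 + 33))/(-9 + 33) - 17334 = (5 - 33 + 33*24)/24 - 17334 = (5 - 33 + 792)/24 - 17334 = (1/24)*764 - 17334 = 191/6 - 17334 = -103813/6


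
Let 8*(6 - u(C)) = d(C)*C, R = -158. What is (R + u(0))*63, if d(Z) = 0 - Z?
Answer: -9576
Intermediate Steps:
d(Z) = -Z
u(C) = 6 + C²/8 (u(C) = 6 - (-C)*C/8 = 6 - (-1)*C²/8 = 6 + C²/8)
(R + u(0))*63 = (-158 + (6 + (⅛)*0²))*63 = (-158 + (6 + (⅛)*0))*63 = (-158 + (6 + 0))*63 = (-158 + 6)*63 = -152*63 = -9576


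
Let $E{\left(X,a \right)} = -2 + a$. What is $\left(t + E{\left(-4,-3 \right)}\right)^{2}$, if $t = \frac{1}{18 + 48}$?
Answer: $\frac{108241}{4356} \approx 24.849$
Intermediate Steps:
$t = \frac{1}{66} \approx 0.015152$
$\left(t + E{\left(-4,-3 \right)}\right)^{2} = \left(\frac{1}{66} - 5\right)^{2} = \left(- \frac{329}{66}\right)^{2} = \frac{108241}{4356}$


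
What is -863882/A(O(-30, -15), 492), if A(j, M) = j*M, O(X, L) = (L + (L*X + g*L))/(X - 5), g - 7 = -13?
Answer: 431941/3690 ≈ 117.06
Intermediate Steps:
g = -6 (g = 7 - 13 = -6)
O(X, L) = (-5*L + L*X)/(-5 + X) (O(X, L) = (L + (L*X - 6*L))/(X - 5) = (L + (-6*L + L*X))/(-5 + X) = (-5*L + L*X)/(-5 + X))
A(j, M) = M*j
-863882/A(O(-30, -15), 492) = -863882/(492*(-15)) = -863882/(-7380) = -863882*(-1/7380) = 431941/3690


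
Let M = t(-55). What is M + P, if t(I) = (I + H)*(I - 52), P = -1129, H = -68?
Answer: 12032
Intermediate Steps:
t(I) = (-68 + I)*(-52 + I) (t(I) = (I - 68)*(I - 52) = (-68 + I)*(-52 + I))
M = 13161 (M = 3536 + (-55)² - 120*(-55) = 3536 + 3025 + 6600 = 13161)
M + P = 13161 - 1129 = 12032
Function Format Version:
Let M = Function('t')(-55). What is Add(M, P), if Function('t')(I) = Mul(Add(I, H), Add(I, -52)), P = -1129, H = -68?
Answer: 12032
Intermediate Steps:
Function('t')(I) = Mul(Add(-68, I), Add(-52, I)) (Function('t')(I) = Mul(Add(I, -68), Add(I, -52)) = Mul(Add(-68, I), Add(-52, I)))
M = 13161 (M = Add(3536, Pow(-55, 2), Mul(-120, -55)) = Add(3536, 3025, 6600) = 13161)
Add(M, P) = Add(13161, -1129) = 12032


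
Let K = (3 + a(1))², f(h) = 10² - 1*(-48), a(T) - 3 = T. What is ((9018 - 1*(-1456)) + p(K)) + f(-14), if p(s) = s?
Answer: 10671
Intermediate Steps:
a(T) = 3 + T
f(h) = 148 (f(h) = 100 + 48 = 148)
K = 49 (K = (3 + (3 + 1))² = (3 + 4)² = 7² = 49)
((9018 - 1*(-1456)) + p(K)) + f(-14) = ((9018 - 1*(-1456)) + 49) + 148 = ((9018 + 1456) + 49) + 148 = (10474 + 49) + 148 = 10523 + 148 = 10671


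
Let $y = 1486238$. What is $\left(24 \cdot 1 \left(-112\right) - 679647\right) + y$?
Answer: $803903$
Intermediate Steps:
$\left(24 \cdot 1 \left(-112\right) - 679647\right) + y = \left(24 \cdot 1 \left(-112\right) - 679647\right) + 1486238 = \left(24 \left(-112\right) - 679647\right) + 1486238 = \left(-2688 - 679647\right) + 1486238 = -682335 + 1486238 = 803903$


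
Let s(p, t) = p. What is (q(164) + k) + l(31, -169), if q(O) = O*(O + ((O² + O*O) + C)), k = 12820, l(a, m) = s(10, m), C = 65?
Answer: 8872274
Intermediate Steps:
l(a, m) = 10
q(O) = O*(65 + O + 2*O²) (q(O) = O*(O + ((O² + O*O) + 65)) = O*(O + ((O² + O²) + 65)) = O*(O + (2*O² + 65)) = O*(O + (65 + 2*O²)) = O*(65 + O + 2*O²))
(q(164) + k) + l(31, -169) = (164*(65 + 164 + 2*164²) + 12820) + 10 = (164*(65 + 164 + 2*26896) + 12820) + 10 = (164*(65 + 164 + 53792) + 12820) + 10 = (164*54021 + 12820) + 10 = (8859444 + 12820) + 10 = 8872264 + 10 = 8872274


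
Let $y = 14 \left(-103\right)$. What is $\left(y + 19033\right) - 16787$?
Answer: $804$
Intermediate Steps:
$y = -1442$
$\left(y + 19033\right) - 16787 = \left(-1442 + 19033\right) - 16787 = 17591 - 16787 = 804$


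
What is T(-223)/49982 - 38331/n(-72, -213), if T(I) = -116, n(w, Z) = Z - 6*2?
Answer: 106435219/624775 ≈ 170.36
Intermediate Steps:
n(w, Z) = -12 + Z (n(w, Z) = Z - 12 = -12 + Z)
T(-223)/49982 - 38331/n(-72, -213) = -116/49982 - 38331/(-12 - 213) = -116*1/49982 - 38331/(-225) = -58/24991 - 38331*(-1/225) = -58/24991 + 4259/25 = 106435219/624775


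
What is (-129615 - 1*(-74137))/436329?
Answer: -55478/436329 ≈ -0.12715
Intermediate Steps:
(-129615 - 1*(-74137))/436329 = (-129615 + 74137)*(1/436329) = -55478*1/436329 = -55478/436329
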